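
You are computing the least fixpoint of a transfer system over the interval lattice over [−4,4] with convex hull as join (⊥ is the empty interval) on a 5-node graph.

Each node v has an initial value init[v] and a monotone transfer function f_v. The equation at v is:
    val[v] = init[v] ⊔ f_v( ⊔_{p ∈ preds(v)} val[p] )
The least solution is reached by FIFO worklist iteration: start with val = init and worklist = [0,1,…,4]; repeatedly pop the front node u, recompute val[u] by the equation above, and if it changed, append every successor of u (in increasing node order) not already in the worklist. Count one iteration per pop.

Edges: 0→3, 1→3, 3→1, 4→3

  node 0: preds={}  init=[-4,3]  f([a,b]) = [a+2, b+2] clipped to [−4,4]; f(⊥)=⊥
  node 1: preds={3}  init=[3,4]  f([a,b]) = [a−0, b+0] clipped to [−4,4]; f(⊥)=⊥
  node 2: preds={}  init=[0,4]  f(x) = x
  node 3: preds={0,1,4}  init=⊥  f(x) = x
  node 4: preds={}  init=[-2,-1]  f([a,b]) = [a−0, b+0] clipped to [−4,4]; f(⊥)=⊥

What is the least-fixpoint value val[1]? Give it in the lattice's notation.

[-4,4]

Worklist (7 pops):
  #1 pop 0: in=⊥ → [-4,3] (no change)
  #2 pop 1: in=⊥ → [3,4] (no change)
  #3 pop 2: in=⊥ → [0,4] (no change)
  #4 pop 3: in=[-4,4] → [-4,4] (was ⊥); enqueue [1]
  #5 pop 4: in=⊥ → [-2,-1] (no change)
  #6 pop 1: in=[-4,4] → [-4,4] (was [3,4]); enqueue [3]
  #7 pop 3: in=[-4,4] → [-4,4] (no change)

Fixpoint:
  val[0] = [-4,3]
  val[1] = [-4,4]
  val[2] = [0,4]
  val[3] = [-4,4]
  val[4] = [-2,-1]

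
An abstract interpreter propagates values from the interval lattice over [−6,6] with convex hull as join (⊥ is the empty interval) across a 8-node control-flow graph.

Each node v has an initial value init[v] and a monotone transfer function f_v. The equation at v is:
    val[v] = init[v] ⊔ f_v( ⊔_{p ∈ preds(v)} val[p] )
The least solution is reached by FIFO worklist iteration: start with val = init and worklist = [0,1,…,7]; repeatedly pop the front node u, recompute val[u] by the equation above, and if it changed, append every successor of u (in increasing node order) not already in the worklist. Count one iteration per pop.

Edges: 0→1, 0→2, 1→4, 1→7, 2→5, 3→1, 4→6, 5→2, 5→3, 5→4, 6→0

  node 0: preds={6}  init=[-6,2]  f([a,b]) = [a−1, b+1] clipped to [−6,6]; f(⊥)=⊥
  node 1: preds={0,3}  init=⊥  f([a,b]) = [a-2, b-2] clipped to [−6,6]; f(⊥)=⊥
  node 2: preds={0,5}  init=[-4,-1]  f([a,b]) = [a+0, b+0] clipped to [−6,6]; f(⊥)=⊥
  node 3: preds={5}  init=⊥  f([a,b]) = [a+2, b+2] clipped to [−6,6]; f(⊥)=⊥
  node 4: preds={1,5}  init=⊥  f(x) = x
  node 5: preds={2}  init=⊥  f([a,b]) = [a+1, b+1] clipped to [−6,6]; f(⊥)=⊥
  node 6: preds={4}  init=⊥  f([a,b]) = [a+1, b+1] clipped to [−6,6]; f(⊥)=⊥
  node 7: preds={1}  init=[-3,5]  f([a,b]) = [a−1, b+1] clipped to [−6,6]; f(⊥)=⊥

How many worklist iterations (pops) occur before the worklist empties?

37

Trace (37 dequeues):
  [1] u=0 | in ⊥ | out [-6,2] | ==
  [2] u=1 | in [-6,2] | out [-6,0] | prev ⊥ | push {}
  [3] u=2 | in [-6,2] | out [-6,2] | prev [-4,-1] | push {}
  [4] u=3 | in ⊥ | out ⊥ | ==
  [5] u=4 | in [-6,0] | out [-6,0] | prev ⊥ | push {}
  [6] u=5 | in [-6,2] | out [-5,3] | prev ⊥ | push {2,3,4}
  [7] u=6 | in [-6,0] | out [-5,1] | prev ⊥ | push {0}
  [8] u=7 | in [-6,0] | out [-6,5] | prev [-3,5] | push {}
  [9] u=2 | in [-6,3] | out [-6,3] | prev [-6,2] | push {5}
  [10] u=3 | in [-5,3] | out [-3,5] | prev ⊥ | push {1}
  [11] u=4 | in [-6,3] | out [-6,3] | prev [-6,0] | push {6}
  [12] u=0 | in [-5,1] | out [-6,2] | ==
  [13] u=5 | in [-6,3] | out [-5,4] | prev [-5,3] | push {2,3,4}
  [14] u=1 | in [-6,5] | out [-6,3] | prev [-6,0] | push {7}
  [15] u=6 | in [-6,3] | out [-5,4] | prev [-5,1] | push {0}
  [16] u=2 | in [-6,4] | out [-6,4] | prev [-6,3] | push {5}
  [17] u=3 | in [-5,4] | out [-3,6] | prev [-3,5] | push {1}
  [18] u=4 | in [-6,4] | out [-6,4] | prev [-6,3] | push {6}
  [19] u=7 | in [-6,3] | out [-6,5] | ==
  [20] u=0 | in [-5,4] | out [-6,5] | prev [-6,2] | push {2}
  [21] u=5 | in [-6,4] | out [-5,5] | prev [-5,4] | push {3,4}
  [22] u=1 | in [-6,6] | out [-6,4] | prev [-6,3] | push {7}
  [23] u=6 | in [-6,4] | out [-5,5] | prev [-5,4] | push {0}
  [24] u=2 | in [-6,5] | out [-6,5] | prev [-6,4] | push {5}
  [25] u=3 | in [-5,5] | out [-3,6] | ==
  [26] u=4 | in [-6,5] | out [-6,5] | prev [-6,4] | push {6}
  [27] u=7 | in [-6,4] | out [-6,5] | ==
  [28] u=0 | in [-5,5] | out [-6,6] | prev [-6,5] | push {1,2}
  [29] u=5 | in [-6,5] | out [-5,6] | prev [-5,5] | push {3,4}
  [30] u=6 | in [-6,5] | out [-5,6] | prev [-5,5] | push {0}
  [31] u=1 | in [-6,6] | out [-6,4] | ==
  [32] u=2 | in [-6,6] | out [-6,6] | prev [-6,5] | push {5}
  [33] u=3 | in [-5,6] | out [-3,6] | ==
  [34] u=4 | in [-6,6] | out [-6,6] | prev [-6,5] | push {6}
  [35] u=0 | in [-5,6] | out [-6,6] | ==
  [36] u=5 | in [-6,6] | out [-5,6] | ==
  [37] u=6 | in [-6,6] | out [-5,6] | ==

Converged values:
  [0] [-6,6]
  [1] [-6,4]
  [2] [-6,6]
  [3] [-3,6]
  [4] [-6,6]
  [5] [-5,6]
  [6] [-5,6]
  [7] [-6,5]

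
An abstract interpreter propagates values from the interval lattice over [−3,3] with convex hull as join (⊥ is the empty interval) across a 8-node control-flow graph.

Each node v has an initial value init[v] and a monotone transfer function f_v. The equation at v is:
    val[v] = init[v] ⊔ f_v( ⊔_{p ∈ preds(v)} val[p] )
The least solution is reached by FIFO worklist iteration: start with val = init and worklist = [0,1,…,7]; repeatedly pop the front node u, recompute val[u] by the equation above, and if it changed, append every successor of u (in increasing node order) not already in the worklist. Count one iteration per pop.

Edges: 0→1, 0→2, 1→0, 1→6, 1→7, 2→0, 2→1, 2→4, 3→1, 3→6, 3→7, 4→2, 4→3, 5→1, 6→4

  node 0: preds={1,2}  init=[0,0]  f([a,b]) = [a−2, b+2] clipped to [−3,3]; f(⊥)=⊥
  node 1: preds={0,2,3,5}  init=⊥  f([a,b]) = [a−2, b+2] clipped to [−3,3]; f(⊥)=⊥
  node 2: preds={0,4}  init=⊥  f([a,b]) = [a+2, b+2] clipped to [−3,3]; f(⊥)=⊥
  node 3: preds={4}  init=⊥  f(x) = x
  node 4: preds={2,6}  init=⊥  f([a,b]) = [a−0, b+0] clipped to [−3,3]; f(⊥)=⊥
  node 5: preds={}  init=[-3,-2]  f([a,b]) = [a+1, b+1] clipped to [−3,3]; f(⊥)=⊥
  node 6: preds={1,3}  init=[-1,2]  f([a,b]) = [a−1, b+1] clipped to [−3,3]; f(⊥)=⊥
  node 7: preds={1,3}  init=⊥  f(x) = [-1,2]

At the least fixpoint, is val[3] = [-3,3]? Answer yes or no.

Trace (22 dequeues):
  [1] u=0 | in ⊥ | out [0,0] | ==
  [2] u=1 | in [-3,0] | out [-3,2] | prev ⊥ | push {0}
  [3] u=2 | in [0,0] | out [2,2] | prev ⊥ | push {1}
  [4] u=3 | in ⊥ | out ⊥ | ==
  [5] u=4 | in [-1,2] | out [-1,2] | prev ⊥ | push {2,3}
  [6] u=5 | in ⊥ | out [-3,-2] | ==
  [7] u=6 | in [-3,2] | out [-3,3] | prev [-1,2] | push {4}
  [8] u=7 | in [-3,2] | out [-1,2] | prev ⊥ | push {}
  [9] u=0 | in [-3,2] | out [-3,3] | prev [0,0] | push {}
  [10] u=1 | in [-3,3] | out [-3,3] | prev [-3,2] | push {0,6,7}
  [11] u=2 | in [-3,3] | out [-1,3] | prev [2,2] | push {1}
  [12] u=3 | in [-1,2] | out [-1,2] | prev ⊥ | push {}
  [13] u=4 | in [-3,3] | out [-3,3] | prev [-1,2] | push {2,3}
  [14] u=0 | in [-3,3] | out [-3,3] | ==
  [15] u=6 | in [-3,3] | out [-3,3] | ==
  [16] u=7 | in [-3,3] | out [-1,2] | ==
  [17] u=1 | in [-3,3] | out [-3,3] | ==
  [18] u=2 | in [-3,3] | out [-1,3] | ==
  [19] u=3 | in [-3,3] | out [-3,3] | prev [-1,2] | push {1,6,7}
  [20] u=1 | in [-3,3] | out [-3,3] | ==
  [21] u=6 | in [-3,3] | out [-3,3] | ==
  [22] u=7 | in [-3,3] | out [-1,2] | ==

Converged values:
  [0] [-3,3]
  [1] [-3,3]
  [2] [-1,3]
  [3] [-3,3]
  [4] [-3,3]
  [5] [-3,-2]
  [6] [-3,3]
  [7] [-1,2]

yes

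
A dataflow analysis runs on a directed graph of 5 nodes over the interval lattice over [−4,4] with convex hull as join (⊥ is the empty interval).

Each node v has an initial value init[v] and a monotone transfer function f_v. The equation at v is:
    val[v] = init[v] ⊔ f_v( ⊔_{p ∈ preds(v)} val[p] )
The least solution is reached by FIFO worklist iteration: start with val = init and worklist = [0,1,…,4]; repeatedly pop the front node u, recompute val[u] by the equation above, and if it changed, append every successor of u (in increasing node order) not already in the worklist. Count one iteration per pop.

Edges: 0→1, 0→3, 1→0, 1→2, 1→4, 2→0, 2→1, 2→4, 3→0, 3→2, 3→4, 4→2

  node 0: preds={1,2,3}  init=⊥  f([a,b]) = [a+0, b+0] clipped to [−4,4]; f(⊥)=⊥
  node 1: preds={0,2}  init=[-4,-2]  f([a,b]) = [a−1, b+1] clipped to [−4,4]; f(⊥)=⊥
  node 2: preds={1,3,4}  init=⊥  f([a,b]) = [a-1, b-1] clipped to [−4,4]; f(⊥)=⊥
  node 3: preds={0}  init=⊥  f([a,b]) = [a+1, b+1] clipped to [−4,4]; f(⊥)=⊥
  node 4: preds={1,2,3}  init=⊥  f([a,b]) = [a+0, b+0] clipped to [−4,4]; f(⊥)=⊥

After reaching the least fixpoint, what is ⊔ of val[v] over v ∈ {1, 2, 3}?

[-4,4]

Iteration log — 34 steps:
  step 1. node 0  ⊔preds=[-4,-2]  new=[-4,-2]  old=⊥  +wl: 
  step 2. node 1  ⊔preds=[-4,-2]  new=[-4,-1]  old=[-4,-2]  +wl: 0
  step 3. node 2  ⊔preds=[-4,-1]  new=[-4,-2]  old=⊥  +wl: 1
  step 4. node 3  ⊔preds=[-4,-2]  new=[-3,-1]  old=⊥  +wl: 2
  step 5. node 4  ⊔preds=[-4,-1]  new=[-4,-1]  old=⊥  +wl: 
  step 6. node 0  ⊔preds=[-4,-1]  new=[-4,-1]  old=[-4,-2]  +wl: 3
  step 7. node 1  ⊔preds=[-4,-1]  new=[-4,0]  old=[-4,-1]  +wl: 0,4
  step 8. node 2  ⊔preds=[-4,0]  new=[-4,-1]  old=[-4,-2]  +wl: 1
  step 9. node 3  ⊔preds=[-4,-1]  new=[-3,0]  old=[-3,-1]  +wl: 2
  step 10. node 0  ⊔preds=[-4,0]  new=[-4,0]  old=[-4,-1]  +wl: 3
  step 11. node 4  ⊔preds=[-4,0]  new=[-4,0]  old=[-4,-1]  +wl: 
  step 12. node 1  ⊔preds=[-4,0]  new=[-4,1]  old=[-4,0]  +wl: 0,4
  step 13. node 2  ⊔preds=[-4,1]  new=[-4,0]  old=[-4,-1]  +wl: 1
  step 14. node 3  ⊔preds=[-4,0]  new=[-3,1]  old=[-3,0]  +wl: 2
  step 15. node 0  ⊔preds=[-4,1]  new=[-4,1]  old=[-4,0]  +wl: 3
  step 16. node 4  ⊔preds=[-4,1]  new=[-4,1]  old=[-4,0]  +wl: 
  step 17. node 1  ⊔preds=[-4,1]  new=[-4,2]  old=[-4,1]  +wl: 0,4
  step 18. node 2  ⊔preds=[-4,2]  new=[-4,1]  old=[-4,0]  +wl: 1
  step 19. node 3  ⊔preds=[-4,1]  new=[-3,2]  old=[-3,1]  +wl: 2
  step 20. node 0  ⊔preds=[-4,2]  new=[-4,2]  old=[-4,1]  +wl: 3
  step 21. node 4  ⊔preds=[-4,2]  new=[-4,2]  old=[-4,1]  +wl: 
  step 22. node 1  ⊔preds=[-4,2]  new=[-4,3]  old=[-4,2]  +wl: 0,4
  step 23. node 2  ⊔preds=[-4,3]  new=[-4,2]  old=[-4,1]  +wl: 1
  step 24. node 3  ⊔preds=[-4,2]  new=[-3,3]  old=[-3,2]  +wl: 2
  step 25. node 0  ⊔preds=[-4,3]  new=[-4,3]  old=[-4,2]  +wl: 3
  step 26. node 4  ⊔preds=[-4,3]  new=[-4,3]  old=[-4,2]  +wl: 
  step 27. node 1  ⊔preds=[-4,3]  new=[-4,4]  old=[-4,3]  +wl: 0,4
  step 28. node 2  ⊔preds=[-4,4]  new=[-4,3]  old=[-4,2]  +wl: 1
  step 29. node 3  ⊔preds=[-4,3]  new=[-3,4]  old=[-3,3]  +wl: 2
  step 30. node 0  ⊔preds=[-4,4]  new=[-4,4]  old=[-4,3]  +wl: 3
  step 31. node 4  ⊔preds=[-4,4]  new=[-4,4]  old=[-4,3]  +wl: 
  step 32. node 1  ⊔preds=[-4,4]  new=[-4,4]  stable
  step 33. node 2  ⊔preds=[-4,4]  new=[-4,3]  stable
  step 34. node 3  ⊔preds=[-4,4]  new=[-3,4]  stable

Least fixpoint reached:
  node 0: [-4,4]
  node 1: [-4,4]
  node 2: [-4,3]
  node 3: [-3,4]
  node 4: [-4,4]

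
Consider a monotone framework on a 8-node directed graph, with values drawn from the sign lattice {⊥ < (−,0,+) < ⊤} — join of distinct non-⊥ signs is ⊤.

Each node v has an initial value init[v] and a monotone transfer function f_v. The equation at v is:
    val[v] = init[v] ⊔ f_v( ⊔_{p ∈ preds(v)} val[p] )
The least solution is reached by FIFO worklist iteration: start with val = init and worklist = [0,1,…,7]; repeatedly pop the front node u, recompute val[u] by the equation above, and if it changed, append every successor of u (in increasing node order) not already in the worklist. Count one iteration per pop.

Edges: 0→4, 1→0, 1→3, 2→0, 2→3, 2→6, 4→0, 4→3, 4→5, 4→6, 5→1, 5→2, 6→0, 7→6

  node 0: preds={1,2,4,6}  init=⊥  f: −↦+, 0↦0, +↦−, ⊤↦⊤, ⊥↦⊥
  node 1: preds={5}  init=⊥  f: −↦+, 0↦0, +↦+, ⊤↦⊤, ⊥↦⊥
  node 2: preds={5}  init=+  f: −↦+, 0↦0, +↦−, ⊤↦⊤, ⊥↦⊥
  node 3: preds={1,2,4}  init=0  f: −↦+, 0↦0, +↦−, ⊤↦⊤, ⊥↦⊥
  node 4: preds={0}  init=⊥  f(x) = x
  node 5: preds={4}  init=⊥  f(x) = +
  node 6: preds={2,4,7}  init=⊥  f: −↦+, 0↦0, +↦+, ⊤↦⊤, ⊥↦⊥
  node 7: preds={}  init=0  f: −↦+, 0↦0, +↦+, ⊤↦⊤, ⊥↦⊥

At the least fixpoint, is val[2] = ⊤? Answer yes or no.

Iteration log — 17 steps:
  step 1. node 0  ⊔preds=+  new=−  old=⊥  +wl: 
  step 2. node 1  ⊔preds=⊥  new=⊥  stable
  step 3. node 2  ⊔preds=⊥  new=+  stable
  step 4. node 3  ⊔preds=+  new=⊤  old=0  +wl: 
  step 5. node 4  ⊔preds=−  new=−  old=⊥  +wl: 0,3
  step 6. node 5  ⊔preds=−  new=+  old=⊥  +wl: 1,2
  step 7. node 6  ⊔preds=⊤  new=⊤  old=⊥  +wl: 
  step 8. node 7  ⊔preds=⊥  new=0  stable
  step 9. node 0  ⊔preds=⊤  new=⊤  old=−  +wl: 4
  step 10. node 3  ⊔preds=⊤  new=⊤  stable
  step 11. node 1  ⊔preds=+  new=+  old=⊥  +wl: 0,3
  step 12. node 2  ⊔preds=+  new=⊤  old=+  +wl: 6
  step 13. node 4  ⊔preds=⊤  new=⊤  old=−  +wl: 5
  step 14. node 0  ⊔preds=⊤  new=⊤  stable
  step 15. node 3  ⊔preds=⊤  new=⊤  stable
  step 16. node 6  ⊔preds=⊤  new=⊤  stable
  step 17. node 5  ⊔preds=⊤  new=+  stable

Least fixpoint reached:
  node 0: ⊤
  node 1: +
  node 2: ⊤
  node 3: ⊤
  node 4: ⊤
  node 5: +
  node 6: ⊤
  node 7: 0

yes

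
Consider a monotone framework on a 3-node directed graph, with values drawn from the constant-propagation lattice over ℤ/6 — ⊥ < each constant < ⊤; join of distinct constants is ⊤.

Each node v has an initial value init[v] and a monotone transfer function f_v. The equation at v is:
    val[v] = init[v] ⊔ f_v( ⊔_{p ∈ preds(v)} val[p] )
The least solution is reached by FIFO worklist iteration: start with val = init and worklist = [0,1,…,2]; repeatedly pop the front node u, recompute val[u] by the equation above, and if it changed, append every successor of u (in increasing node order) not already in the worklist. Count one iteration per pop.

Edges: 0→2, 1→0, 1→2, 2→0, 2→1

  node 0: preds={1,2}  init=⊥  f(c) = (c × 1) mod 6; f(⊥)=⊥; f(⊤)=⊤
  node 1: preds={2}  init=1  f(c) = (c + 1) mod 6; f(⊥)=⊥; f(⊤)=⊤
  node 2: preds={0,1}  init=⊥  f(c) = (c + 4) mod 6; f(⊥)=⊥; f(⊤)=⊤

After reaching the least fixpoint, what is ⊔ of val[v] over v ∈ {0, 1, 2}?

Trace (8 dequeues):
  [1] u=0 | in 1 | out 1 | prev ⊥ | push {}
  [2] u=1 | in ⊥ | out 1 | ==
  [3] u=2 | in 1 | out 5 | prev ⊥ | push {0,1}
  [4] u=0 | in ⊤ | out ⊤ | prev 1 | push {2}
  [5] u=1 | in 5 | out ⊤ | prev 1 | push {0}
  [6] u=2 | in ⊤ | out ⊤ | prev 5 | push {1}
  [7] u=0 | in ⊤ | out ⊤ | ==
  [8] u=1 | in ⊤ | out ⊤ | ==

Converged values:
  [0] ⊤
  [1] ⊤
  [2] ⊤

⊤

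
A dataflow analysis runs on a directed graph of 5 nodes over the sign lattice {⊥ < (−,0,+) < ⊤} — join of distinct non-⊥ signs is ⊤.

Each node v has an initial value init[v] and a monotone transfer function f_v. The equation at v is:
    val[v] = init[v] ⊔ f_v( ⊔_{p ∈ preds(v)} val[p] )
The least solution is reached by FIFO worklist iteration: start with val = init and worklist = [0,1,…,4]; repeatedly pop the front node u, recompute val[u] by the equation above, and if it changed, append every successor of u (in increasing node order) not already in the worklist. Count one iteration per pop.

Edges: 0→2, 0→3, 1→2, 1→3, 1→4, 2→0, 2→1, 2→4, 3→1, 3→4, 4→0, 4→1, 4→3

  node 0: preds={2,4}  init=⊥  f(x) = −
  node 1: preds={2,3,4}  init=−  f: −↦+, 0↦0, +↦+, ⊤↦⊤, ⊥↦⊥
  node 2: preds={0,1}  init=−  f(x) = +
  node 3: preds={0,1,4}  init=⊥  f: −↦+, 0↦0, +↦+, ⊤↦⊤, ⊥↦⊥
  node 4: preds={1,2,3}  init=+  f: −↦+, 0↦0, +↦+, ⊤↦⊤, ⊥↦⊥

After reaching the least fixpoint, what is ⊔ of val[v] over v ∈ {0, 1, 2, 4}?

⊤

Trace (8 dequeues):
  [1] u=0 | in ⊤ | out − | prev ⊥ | push {}
  [2] u=1 | in ⊤ | out ⊤ | prev − | push {}
  [3] u=2 | in ⊤ | out ⊤ | prev − | push {0,1}
  [4] u=3 | in ⊤ | out ⊤ | prev ⊥ | push {}
  [5] u=4 | in ⊤ | out ⊤ | prev + | push {3}
  [6] u=0 | in ⊤ | out − | ==
  [7] u=1 | in ⊤ | out ⊤ | ==
  [8] u=3 | in ⊤ | out ⊤ | ==

Converged values:
  [0] −
  [1] ⊤
  [2] ⊤
  [3] ⊤
  [4] ⊤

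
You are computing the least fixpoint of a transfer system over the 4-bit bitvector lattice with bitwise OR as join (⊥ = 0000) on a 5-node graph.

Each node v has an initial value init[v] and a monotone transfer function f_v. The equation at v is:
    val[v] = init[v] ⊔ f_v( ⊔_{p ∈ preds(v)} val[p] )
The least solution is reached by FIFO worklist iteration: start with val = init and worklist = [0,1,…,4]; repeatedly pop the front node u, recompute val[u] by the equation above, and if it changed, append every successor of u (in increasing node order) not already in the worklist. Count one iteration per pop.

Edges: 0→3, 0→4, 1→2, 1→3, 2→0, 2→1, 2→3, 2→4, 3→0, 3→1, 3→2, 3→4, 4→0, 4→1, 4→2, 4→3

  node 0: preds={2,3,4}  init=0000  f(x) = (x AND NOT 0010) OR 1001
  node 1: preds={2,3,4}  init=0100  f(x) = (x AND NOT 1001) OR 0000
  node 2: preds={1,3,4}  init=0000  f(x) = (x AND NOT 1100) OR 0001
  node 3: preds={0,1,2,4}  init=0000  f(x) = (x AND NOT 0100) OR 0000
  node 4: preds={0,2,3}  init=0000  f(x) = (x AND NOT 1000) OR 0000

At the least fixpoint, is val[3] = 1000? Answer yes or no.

no

Worklist (9 pops):
  #1 pop 0: in=0000 → 1001 (was 0000); enqueue []
  #2 pop 1: in=0000 → 0100 (no change)
  #3 pop 2: in=0100 → 0001 (was 0000); enqueue [0,1]
  #4 pop 3: in=1101 → 1001 (was 0000); enqueue [2]
  #5 pop 4: in=1001 → 0001 (was 0000); enqueue [3]
  #6 pop 0: in=1001 → 1001 (no change)
  #7 pop 1: in=1001 → 0100 (no change)
  #8 pop 2: in=1101 → 0001 (no change)
  #9 pop 3: in=1101 → 1001 (no change)

Fixpoint:
  val[0] = 1001
  val[1] = 0100
  val[2] = 0001
  val[3] = 1001
  val[4] = 0001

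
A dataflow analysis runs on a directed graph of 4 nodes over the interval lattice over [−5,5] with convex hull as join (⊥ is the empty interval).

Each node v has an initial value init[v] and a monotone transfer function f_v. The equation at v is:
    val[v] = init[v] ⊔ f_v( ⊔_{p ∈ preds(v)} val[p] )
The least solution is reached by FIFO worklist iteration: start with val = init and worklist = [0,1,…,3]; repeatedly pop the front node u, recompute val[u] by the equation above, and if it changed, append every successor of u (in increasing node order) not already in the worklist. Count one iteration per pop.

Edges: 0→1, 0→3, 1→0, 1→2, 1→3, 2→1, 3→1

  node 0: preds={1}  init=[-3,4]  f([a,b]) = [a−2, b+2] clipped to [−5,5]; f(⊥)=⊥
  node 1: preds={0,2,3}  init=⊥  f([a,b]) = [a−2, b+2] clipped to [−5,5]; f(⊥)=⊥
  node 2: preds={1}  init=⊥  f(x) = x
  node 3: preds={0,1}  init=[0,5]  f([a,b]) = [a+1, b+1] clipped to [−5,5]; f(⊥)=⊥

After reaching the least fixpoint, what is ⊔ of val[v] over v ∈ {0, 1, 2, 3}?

Iteration log — 7 steps:
  step 1. node 0  ⊔preds=⊥  new=[-3,4]  stable
  step 2. node 1  ⊔preds=[-3,5]  new=[-5,5]  old=⊥  +wl: 0
  step 3. node 2  ⊔preds=[-5,5]  new=[-5,5]  old=⊥  +wl: 1
  step 4. node 3  ⊔preds=[-5,5]  new=[-4,5]  old=[0,5]  +wl: 
  step 5. node 0  ⊔preds=[-5,5]  new=[-5,5]  old=[-3,4]  +wl: 3
  step 6. node 1  ⊔preds=[-5,5]  new=[-5,5]  stable
  step 7. node 3  ⊔preds=[-5,5]  new=[-4,5]  stable

Least fixpoint reached:
  node 0: [-5,5]
  node 1: [-5,5]
  node 2: [-5,5]
  node 3: [-4,5]

[-5,5]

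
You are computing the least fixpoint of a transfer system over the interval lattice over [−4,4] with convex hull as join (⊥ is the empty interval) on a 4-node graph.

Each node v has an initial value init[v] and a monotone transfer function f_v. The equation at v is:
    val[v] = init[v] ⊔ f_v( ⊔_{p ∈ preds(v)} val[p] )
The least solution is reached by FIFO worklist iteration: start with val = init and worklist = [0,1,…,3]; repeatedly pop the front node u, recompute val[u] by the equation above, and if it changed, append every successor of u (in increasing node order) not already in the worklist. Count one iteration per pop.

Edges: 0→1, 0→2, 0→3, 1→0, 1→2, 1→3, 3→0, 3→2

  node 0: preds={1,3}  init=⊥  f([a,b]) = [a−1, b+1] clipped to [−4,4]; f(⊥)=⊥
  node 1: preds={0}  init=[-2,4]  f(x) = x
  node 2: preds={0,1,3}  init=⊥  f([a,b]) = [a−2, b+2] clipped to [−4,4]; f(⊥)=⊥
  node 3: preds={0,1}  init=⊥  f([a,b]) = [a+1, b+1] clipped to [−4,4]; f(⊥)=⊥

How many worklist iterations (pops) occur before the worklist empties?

10

Iteration log — 10 steps:
  step 1. node 0  ⊔preds=[-2,4]  new=[-3,4]  old=⊥  +wl: 
  step 2. node 1  ⊔preds=[-3,4]  new=[-3,4]  old=[-2,4]  +wl: 0
  step 3. node 2  ⊔preds=[-3,4]  new=[-4,4]  old=⊥  +wl: 
  step 4. node 3  ⊔preds=[-3,4]  new=[-2,4]  old=⊥  +wl: 2
  step 5. node 0  ⊔preds=[-3,4]  new=[-4,4]  old=[-3,4]  +wl: 1,3
  step 6. node 2  ⊔preds=[-4,4]  new=[-4,4]  stable
  step 7. node 1  ⊔preds=[-4,4]  new=[-4,4]  old=[-3,4]  +wl: 0,2
  step 8. node 3  ⊔preds=[-4,4]  new=[-3,4]  old=[-2,4]  +wl: 
  step 9. node 0  ⊔preds=[-4,4]  new=[-4,4]  stable
  step 10. node 2  ⊔preds=[-4,4]  new=[-4,4]  stable

Least fixpoint reached:
  node 0: [-4,4]
  node 1: [-4,4]
  node 2: [-4,4]
  node 3: [-3,4]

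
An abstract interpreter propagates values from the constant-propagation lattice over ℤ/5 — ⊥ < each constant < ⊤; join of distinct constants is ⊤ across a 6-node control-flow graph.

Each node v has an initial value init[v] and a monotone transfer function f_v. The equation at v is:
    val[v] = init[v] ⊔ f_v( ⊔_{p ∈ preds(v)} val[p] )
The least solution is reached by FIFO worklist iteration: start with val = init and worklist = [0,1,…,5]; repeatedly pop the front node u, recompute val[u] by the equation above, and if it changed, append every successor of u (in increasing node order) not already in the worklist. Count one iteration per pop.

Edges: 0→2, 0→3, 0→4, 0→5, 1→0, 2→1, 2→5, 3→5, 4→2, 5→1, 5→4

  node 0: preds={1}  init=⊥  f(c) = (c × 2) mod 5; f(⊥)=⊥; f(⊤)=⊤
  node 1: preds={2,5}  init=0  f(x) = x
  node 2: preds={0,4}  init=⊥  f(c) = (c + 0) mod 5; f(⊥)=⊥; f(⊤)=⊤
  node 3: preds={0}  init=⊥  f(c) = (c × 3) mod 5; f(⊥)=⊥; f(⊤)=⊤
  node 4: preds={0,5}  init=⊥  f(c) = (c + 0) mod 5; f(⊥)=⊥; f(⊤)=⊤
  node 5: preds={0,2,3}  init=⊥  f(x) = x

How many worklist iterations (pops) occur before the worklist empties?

Iteration log — 9 steps:
  step 1. node 0  ⊔preds=0  new=0  old=⊥  +wl: 
  step 2. node 1  ⊔preds=⊥  new=0  stable
  step 3. node 2  ⊔preds=0  new=0  old=⊥  +wl: 1
  step 4. node 3  ⊔preds=0  new=0  old=⊥  +wl: 
  step 5. node 4  ⊔preds=0  new=0  old=⊥  +wl: 2
  step 6. node 5  ⊔preds=0  new=0  old=⊥  +wl: 4
  step 7. node 1  ⊔preds=0  new=0  stable
  step 8. node 2  ⊔preds=0  new=0  stable
  step 9. node 4  ⊔preds=0  new=0  stable

Least fixpoint reached:
  node 0: 0
  node 1: 0
  node 2: 0
  node 3: 0
  node 4: 0
  node 5: 0

9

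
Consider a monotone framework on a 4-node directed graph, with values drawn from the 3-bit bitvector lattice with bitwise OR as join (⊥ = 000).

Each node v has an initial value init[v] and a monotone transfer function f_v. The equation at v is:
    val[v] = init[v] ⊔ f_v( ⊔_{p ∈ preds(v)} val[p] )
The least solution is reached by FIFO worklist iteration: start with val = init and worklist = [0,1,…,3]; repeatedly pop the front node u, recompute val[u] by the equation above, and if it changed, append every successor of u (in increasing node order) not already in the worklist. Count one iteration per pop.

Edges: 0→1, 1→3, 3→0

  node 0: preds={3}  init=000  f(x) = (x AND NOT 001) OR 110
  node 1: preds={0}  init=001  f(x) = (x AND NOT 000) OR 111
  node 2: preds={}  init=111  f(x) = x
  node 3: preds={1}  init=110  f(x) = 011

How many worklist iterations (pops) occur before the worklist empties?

5

Trace (5 dequeues):
  [1] u=0 | in 110 | out 110 | prev 000 | push {}
  [2] u=1 | in 110 | out 111 | prev 001 | push {}
  [3] u=2 | in 000 | out 111 | ==
  [4] u=3 | in 111 | out 111 | prev 110 | push {0}
  [5] u=0 | in 111 | out 110 | ==

Converged values:
  [0] 110
  [1] 111
  [2] 111
  [3] 111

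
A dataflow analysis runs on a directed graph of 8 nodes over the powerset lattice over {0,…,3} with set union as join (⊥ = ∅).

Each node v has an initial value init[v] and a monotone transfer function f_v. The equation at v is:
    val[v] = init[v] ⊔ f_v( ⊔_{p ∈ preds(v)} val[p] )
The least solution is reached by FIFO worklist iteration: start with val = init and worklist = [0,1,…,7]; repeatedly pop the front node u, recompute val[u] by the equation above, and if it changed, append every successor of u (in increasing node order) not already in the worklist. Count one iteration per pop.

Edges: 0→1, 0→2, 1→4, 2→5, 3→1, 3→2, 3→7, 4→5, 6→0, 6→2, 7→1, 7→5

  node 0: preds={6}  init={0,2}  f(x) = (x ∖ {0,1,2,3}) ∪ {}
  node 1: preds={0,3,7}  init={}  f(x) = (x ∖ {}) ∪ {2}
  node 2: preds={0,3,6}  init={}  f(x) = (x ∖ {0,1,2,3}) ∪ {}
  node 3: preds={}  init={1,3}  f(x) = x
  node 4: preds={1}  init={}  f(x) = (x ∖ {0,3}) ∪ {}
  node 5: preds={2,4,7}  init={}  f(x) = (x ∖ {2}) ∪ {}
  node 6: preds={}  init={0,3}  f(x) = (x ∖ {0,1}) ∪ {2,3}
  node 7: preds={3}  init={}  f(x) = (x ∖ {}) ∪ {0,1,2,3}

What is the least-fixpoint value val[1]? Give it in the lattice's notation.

{0,1,2,3}

Trace (12 dequeues):
  [1] u=0 | in {0,3} | out {0,2} | ==
  [2] u=1 | in {0,1,2,3} | out {0,1,2,3} | prev {} | push {}
  [3] u=2 | in {0,1,2,3} | out {} | ==
  [4] u=3 | in {} | out {1,3} | ==
  [5] u=4 | in {0,1,2,3} | out {1,2} | prev {} | push {}
  [6] u=5 | in {1,2} | out {1} | prev {} | push {}
  [7] u=6 | in {} | out {0,2,3} | prev {0,3} | push {0,2}
  [8] u=7 | in {1,3} | out {0,1,2,3} | prev {} | push {1,5}
  [9] u=0 | in {0,2,3} | out {0,2} | ==
  [10] u=2 | in {0,1,2,3} | out {} | ==
  [11] u=1 | in {0,1,2,3} | out {0,1,2,3} | ==
  [12] u=5 | in {0,1,2,3} | out {0,1,3} | prev {1} | push {}

Converged values:
  [0] {0,2}
  [1] {0,1,2,3}
  [2] {}
  [3] {1,3}
  [4] {1,2}
  [5] {0,1,3}
  [6] {0,2,3}
  [7] {0,1,2,3}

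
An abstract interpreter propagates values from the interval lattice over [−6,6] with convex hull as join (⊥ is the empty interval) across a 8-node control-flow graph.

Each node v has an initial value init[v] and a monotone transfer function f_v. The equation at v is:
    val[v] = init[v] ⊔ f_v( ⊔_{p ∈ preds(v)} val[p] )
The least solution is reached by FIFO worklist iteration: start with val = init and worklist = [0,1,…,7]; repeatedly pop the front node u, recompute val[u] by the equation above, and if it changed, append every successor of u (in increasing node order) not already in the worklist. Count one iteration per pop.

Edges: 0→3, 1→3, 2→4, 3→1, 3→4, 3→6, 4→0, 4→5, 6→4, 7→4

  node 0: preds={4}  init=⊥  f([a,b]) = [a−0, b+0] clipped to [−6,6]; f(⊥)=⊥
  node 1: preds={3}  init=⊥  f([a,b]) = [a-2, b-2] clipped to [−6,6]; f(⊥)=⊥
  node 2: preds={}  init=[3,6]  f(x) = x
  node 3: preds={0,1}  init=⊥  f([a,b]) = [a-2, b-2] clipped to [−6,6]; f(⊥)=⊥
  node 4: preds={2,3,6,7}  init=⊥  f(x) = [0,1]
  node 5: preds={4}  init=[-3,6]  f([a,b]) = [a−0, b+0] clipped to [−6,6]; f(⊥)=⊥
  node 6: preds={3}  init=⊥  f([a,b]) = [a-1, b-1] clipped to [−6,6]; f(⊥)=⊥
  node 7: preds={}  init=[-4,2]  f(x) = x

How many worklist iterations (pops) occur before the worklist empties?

19

Worklist (19 pops):
  #1 pop 0: in=⊥ → ⊥ (no change)
  #2 pop 1: in=⊥ → ⊥ (no change)
  #3 pop 2: in=⊥ → [3,6] (no change)
  #4 pop 3: in=⊥ → ⊥ (no change)
  #5 pop 4: in=[-4,6] → [0,1] (was ⊥); enqueue [0]
  #6 pop 5: in=[0,1] → [-3,6] (no change)
  #7 pop 6: in=⊥ → ⊥ (no change)
  #8 pop 7: in=⊥ → [-4,2] (no change)
  #9 pop 0: in=[0,1] → [0,1] (was ⊥); enqueue [3]
  #10 pop 3: in=[0,1] → [-2,-1] (was ⊥); enqueue [1,4,6]
  #11 pop 1: in=[-2,-1] → [-4,-3] (was ⊥); enqueue [3]
  #12 pop 4: in=[-4,6] → [0,1] (no change)
  #13 pop 6: in=[-2,-1] → [-3,-2] (was ⊥); enqueue [4]
  #14 pop 3: in=[-4,1] → [-6,-1] (was [-2,-1]); enqueue [1,6]
  #15 pop 4: in=[-6,6] → [0,1] (no change)
  #16 pop 1: in=[-6,-1] → [-6,-3] (was [-4,-3]); enqueue [3]
  #17 pop 6: in=[-6,-1] → [-6,-2] (was [-3,-2]); enqueue [4]
  #18 pop 3: in=[-6,1] → [-6,-1] (no change)
  #19 pop 4: in=[-6,6] → [0,1] (no change)

Fixpoint:
  val[0] = [0,1]
  val[1] = [-6,-3]
  val[2] = [3,6]
  val[3] = [-6,-1]
  val[4] = [0,1]
  val[5] = [-3,6]
  val[6] = [-6,-2]
  val[7] = [-4,2]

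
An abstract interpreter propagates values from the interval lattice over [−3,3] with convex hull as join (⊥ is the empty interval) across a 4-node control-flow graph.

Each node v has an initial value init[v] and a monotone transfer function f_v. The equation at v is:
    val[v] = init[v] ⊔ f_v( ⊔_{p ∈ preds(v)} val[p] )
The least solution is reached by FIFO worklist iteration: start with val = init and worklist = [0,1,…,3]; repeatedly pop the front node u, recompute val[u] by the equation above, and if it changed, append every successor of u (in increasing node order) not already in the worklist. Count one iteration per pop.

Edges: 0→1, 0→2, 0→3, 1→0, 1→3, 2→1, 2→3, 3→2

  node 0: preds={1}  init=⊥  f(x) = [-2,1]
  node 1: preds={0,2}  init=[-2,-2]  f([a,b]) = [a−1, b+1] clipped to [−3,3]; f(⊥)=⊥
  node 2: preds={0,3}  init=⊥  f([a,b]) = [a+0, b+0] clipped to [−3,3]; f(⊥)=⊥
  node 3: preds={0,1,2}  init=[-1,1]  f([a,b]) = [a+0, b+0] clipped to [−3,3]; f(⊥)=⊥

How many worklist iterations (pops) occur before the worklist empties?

Worklist (13 pops):
  #1 pop 0: in=[-2,-2] → [-2,1] (was ⊥); enqueue []
  #2 pop 1: in=[-2,1] → [-3,2] (was [-2,-2]); enqueue [0]
  #3 pop 2: in=[-2,1] → [-2,1] (was ⊥); enqueue [1]
  #4 pop 3: in=[-3,2] → [-3,2] (was [-1,1]); enqueue [2]
  #5 pop 0: in=[-3,2] → [-2,1] (no change)
  #6 pop 1: in=[-2,1] → [-3,2] (no change)
  #7 pop 2: in=[-3,2] → [-3,2] (was [-2,1]); enqueue [1,3]
  #8 pop 1: in=[-3,2] → [-3,3] (was [-3,2]); enqueue [0]
  #9 pop 3: in=[-3,3] → [-3,3] (was [-3,2]); enqueue [2]
  #10 pop 0: in=[-3,3] → [-2,1] (no change)
  #11 pop 2: in=[-3,3] → [-3,3] (was [-3,2]); enqueue [1,3]
  #12 pop 1: in=[-3,3] → [-3,3] (no change)
  #13 pop 3: in=[-3,3] → [-3,3] (no change)

Fixpoint:
  val[0] = [-2,1]
  val[1] = [-3,3]
  val[2] = [-3,3]
  val[3] = [-3,3]

13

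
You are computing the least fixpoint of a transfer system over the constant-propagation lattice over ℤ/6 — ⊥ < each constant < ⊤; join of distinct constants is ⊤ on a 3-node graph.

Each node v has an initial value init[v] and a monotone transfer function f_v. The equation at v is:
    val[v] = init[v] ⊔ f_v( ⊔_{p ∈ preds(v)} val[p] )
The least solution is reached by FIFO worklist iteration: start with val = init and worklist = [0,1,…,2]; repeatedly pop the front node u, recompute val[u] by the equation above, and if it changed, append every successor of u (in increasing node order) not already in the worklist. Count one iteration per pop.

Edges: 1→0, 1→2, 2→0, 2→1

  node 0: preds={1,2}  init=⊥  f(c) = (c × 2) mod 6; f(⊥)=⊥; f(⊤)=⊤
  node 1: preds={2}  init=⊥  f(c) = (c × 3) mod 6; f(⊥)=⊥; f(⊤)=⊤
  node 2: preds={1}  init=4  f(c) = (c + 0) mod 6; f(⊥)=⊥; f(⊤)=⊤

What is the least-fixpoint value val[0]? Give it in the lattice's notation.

Iteration log — 7 steps:
  step 1. node 0  ⊔preds=4  new=2  old=⊥  +wl: 
  step 2. node 1  ⊔preds=4  new=0  old=⊥  +wl: 0
  step 3. node 2  ⊔preds=0  new=⊤  old=4  +wl: 1
  step 4. node 0  ⊔preds=⊤  new=⊤  old=2  +wl: 
  step 5. node 1  ⊔preds=⊤  new=⊤  old=0  +wl: 0,2
  step 6. node 0  ⊔preds=⊤  new=⊤  stable
  step 7. node 2  ⊔preds=⊤  new=⊤  stable

Least fixpoint reached:
  node 0: ⊤
  node 1: ⊤
  node 2: ⊤

⊤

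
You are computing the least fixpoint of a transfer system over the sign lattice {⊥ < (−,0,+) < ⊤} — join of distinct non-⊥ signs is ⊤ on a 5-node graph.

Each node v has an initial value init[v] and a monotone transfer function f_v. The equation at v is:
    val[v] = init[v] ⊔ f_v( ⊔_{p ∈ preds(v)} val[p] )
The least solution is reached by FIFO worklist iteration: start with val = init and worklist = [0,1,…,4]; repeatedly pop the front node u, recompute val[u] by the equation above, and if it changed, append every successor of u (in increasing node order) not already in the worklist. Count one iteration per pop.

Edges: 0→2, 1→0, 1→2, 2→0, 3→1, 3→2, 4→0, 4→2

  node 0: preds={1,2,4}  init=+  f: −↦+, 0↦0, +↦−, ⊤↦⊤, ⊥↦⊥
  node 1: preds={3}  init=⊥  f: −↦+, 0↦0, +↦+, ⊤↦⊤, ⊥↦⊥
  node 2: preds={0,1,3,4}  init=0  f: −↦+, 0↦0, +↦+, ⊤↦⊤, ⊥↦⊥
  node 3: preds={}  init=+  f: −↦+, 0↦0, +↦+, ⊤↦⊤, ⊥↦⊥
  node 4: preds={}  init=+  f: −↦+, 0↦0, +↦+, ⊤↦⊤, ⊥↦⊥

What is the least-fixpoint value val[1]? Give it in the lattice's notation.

Iteration log — 6 steps:
  step 1. node 0  ⊔preds=⊤  new=⊤  old=+  +wl: 
  step 2. node 1  ⊔preds=+  new=+  old=⊥  +wl: 0
  step 3. node 2  ⊔preds=⊤  new=⊤  old=0  +wl: 
  step 4. node 3  ⊔preds=⊥  new=+  stable
  step 5. node 4  ⊔preds=⊥  new=+  stable
  step 6. node 0  ⊔preds=⊤  new=⊤  stable

Least fixpoint reached:
  node 0: ⊤
  node 1: +
  node 2: ⊤
  node 3: +
  node 4: +

+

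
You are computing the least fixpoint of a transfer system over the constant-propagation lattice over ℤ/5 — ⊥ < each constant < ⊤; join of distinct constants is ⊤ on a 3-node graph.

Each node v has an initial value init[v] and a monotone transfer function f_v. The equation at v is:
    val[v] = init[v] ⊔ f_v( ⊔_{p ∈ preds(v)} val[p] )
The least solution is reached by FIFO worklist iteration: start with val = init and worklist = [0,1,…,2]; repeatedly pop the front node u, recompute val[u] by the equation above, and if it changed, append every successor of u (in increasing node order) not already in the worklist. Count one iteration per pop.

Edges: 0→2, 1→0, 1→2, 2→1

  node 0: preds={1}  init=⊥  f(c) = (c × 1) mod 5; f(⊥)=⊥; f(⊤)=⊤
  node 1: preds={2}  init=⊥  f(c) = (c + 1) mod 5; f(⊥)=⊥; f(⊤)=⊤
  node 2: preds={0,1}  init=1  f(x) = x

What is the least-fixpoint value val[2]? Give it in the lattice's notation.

Iteration log — 8 steps:
  step 1. node 0  ⊔preds=⊥  new=⊥  stable
  step 2. node 1  ⊔preds=1  new=2  old=⊥  +wl: 0
  step 3. node 2  ⊔preds=2  new=⊤  old=1  +wl: 1
  step 4. node 0  ⊔preds=2  new=2  old=⊥  +wl: 2
  step 5. node 1  ⊔preds=⊤  new=⊤  old=2  +wl: 0
  step 6. node 2  ⊔preds=⊤  new=⊤  stable
  step 7. node 0  ⊔preds=⊤  new=⊤  old=2  +wl: 2
  step 8. node 2  ⊔preds=⊤  new=⊤  stable

Least fixpoint reached:
  node 0: ⊤
  node 1: ⊤
  node 2: ⊤

⊤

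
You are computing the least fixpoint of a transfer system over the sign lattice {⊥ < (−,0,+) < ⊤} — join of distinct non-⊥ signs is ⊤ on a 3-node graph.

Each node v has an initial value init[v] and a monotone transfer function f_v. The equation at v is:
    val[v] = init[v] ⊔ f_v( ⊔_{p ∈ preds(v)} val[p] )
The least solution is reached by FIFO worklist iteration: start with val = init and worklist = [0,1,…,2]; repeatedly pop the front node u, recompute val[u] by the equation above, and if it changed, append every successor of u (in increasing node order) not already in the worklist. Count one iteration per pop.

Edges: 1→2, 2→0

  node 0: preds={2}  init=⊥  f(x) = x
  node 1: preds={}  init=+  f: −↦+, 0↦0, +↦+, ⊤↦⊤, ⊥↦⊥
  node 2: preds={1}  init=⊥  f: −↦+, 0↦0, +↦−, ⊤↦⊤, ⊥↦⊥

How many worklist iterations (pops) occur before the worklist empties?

Iteration log — 4 steps:
  step 1. node 0  ⊔preds=⊥  new=⊥  stable
  step 2. node 1  ⊔preds=⊥  new=+  stable
  step 3. node 2  ⊔preds=+  new=−  old=⊥  +wl: 0
  step 4. node 0  ⊔preds=−  new=−  old=⊥  +wl: 

Least fixpoint reached:
  node 0: −
  node 1: +
  node 2: −

4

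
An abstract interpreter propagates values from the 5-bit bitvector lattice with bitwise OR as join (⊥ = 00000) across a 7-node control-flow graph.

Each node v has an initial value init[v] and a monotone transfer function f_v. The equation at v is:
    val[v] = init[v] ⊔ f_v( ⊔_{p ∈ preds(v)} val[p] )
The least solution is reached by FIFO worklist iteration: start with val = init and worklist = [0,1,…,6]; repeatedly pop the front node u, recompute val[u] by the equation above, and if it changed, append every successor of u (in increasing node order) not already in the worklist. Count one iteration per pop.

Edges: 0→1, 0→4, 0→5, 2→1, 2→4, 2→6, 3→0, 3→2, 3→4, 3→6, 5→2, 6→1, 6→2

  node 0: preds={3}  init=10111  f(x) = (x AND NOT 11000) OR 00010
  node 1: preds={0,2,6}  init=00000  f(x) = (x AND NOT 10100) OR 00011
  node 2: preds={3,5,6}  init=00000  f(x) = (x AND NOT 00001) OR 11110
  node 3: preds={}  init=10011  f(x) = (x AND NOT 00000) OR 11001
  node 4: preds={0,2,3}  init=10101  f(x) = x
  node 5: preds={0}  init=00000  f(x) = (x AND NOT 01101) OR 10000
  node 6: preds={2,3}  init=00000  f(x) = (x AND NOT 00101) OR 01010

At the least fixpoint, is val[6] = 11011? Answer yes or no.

no

Iteration log — 10 steps:
  step 1. node 0  ⊔preds=10011  new=10111  stable
  step 2. node 1  ⊔preds=10111  new=00011  old=00000  +wl: 
  step 3. node 2  ⊔preds=10011  new=11110  old=00000  +wl: 1
  step 4. node 3  ⊔preds=00000  new=11011  old=10011  +wl: 0,2
  step 5. node 4  ⊔preds=11111  new=11111  old=10101  +wl: 
  step 6. node 5  ⊔preds=10111  new=10010  old=00000  +wl: 
  step 7. node 6  ⊔preds=11111  new=11010  old=00000  +wl: 
  step 8. node 1  ⊔preds=11111  new=01011  old=00011  +wl: 
  step 9. node 0  ⊔preds=11011  new=10111  stable
  step 10. node 2  ⊔preds=11011  new=11110  stable

Least fixpoint reached:
  node 0: 10111
  node 1: 01011
  node 2: 11110
  node 3: 11011
  node 4: 11111
  node 5: 10010
  node 6: 11010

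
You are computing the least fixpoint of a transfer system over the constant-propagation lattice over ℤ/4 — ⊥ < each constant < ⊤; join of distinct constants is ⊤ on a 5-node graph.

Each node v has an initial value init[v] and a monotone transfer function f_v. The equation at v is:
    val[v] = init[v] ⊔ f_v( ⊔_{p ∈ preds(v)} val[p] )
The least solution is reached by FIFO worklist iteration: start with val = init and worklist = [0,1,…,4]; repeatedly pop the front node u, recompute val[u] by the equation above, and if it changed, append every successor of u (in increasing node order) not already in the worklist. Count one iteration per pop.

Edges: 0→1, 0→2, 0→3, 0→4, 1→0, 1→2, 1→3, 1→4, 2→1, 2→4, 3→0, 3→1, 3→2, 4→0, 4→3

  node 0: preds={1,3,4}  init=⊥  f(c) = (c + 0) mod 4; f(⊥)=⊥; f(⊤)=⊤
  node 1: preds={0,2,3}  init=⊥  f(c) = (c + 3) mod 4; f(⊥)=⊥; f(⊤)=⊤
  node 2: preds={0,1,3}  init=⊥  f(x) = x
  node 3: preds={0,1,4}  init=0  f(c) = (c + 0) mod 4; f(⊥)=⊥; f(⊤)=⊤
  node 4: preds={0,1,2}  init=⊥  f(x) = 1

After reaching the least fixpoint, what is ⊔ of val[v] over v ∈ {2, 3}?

Iteration log — 11 steps:
  step 1. node 0  ⊔preds=0  new=0  old=⊥  +wl: 
  step 2. node 1  ⊔preds=0  new=3  old=⊥  +wl: 0
  step 3. node 2  ⊔preds=⊤  new=⊤  old=⊥  +wl: 1
  step 4. node 3  ⊔preds=⊤  new=⊤  old=0  +wl: 2
  step 5. node 4  ⊔preds=⊤  new=1  old=⊥  +wl: 3
  step 6. node 0  ⊔preds=⊤  new=⊤  old=0  +wl: 4
  step 7. node 1  ⊔preds=⊤  new=⊤  old=3  +wl: 0
  step 8. node 2  ⊔preds=⊤  new=⊤  stable
  step 9. node 3  ⊔preds=⊤  new=⊤  stable
  step 10. node 4  ⊔preds=⊤  new=1  stable
  step 11. node 0  ⊔preds=⊤  new=⊤  stable

Least fixpoint reached:
  node 0: ⊤
  node 1: ⊤
  node 2: ⊤
  node 3: ⊤
  node 4: 1

⊤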